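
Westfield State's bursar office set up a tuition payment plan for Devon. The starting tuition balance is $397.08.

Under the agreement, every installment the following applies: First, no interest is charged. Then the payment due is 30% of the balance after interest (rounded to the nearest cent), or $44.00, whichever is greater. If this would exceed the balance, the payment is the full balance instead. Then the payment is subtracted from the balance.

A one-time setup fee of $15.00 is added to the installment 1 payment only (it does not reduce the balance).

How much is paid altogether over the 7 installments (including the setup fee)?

# | Opening | Payment | Fee | End bal
1 | $397.08 | $119.12 | $15.00 | $277.96
2 | $277.96 | $83.39 | — | $194.57
3 | $194.57 | $58.37 | — | $136.20
4 | $136.20 | $44.00 | — | $92.20
5 | $92.20 | $44.00 | — | $48.20
6 | $48.20 | $44.00 | — | $4.20
7 | $4.20 | $4.20 | — | $0.00
Total paid: $412.08

$412.08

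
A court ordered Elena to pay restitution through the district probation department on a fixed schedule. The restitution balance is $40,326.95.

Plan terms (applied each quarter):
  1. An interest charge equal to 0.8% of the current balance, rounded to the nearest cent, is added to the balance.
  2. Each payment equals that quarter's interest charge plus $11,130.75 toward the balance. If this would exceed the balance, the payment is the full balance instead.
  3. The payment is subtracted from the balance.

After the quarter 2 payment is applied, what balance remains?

$18,065.45

Quarter 1: opening $40,326.95; interest $322.62 → $40,649.57; payment $11,453.37; balance $29,196.20
Quarter 2: opening $29,196.20; interest $233.57 → $29,429.77; payment $11,364.32; balance $18,065.45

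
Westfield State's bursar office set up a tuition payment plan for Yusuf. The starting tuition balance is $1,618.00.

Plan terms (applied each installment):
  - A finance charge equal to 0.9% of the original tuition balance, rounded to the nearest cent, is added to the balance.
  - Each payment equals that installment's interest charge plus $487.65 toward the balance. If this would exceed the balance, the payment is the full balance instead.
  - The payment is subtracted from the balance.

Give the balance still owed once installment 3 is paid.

Installment 1: $1,618.00 +$14.56 interest = $1,632.56; pay $502.21 → $1,130.35
Installment 2: $1,130.35 +$14.56 interest = $1,144.91; pay $502.21 → $642.70
Installment 3: $642.70 +$14.56 interest = $657.26; pay $502.21 → $155.05

$155.05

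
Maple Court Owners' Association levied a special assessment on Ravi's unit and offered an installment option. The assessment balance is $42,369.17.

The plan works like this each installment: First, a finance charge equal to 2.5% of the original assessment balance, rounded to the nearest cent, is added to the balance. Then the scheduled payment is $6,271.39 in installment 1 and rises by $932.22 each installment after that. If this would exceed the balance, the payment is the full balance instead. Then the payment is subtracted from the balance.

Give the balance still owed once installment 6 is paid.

Installment 1: $42,369.17 +$1,059.23 interest = $43,428.40; pay $6,271.39 → $37,157.01
Installment 2: $37,157.01 +$1,059.23 interest = $38,216.24; pay $7,203.61 → $31,012.63
Installment 3: $31,012.63 +$1,059.23 interest = $32,071.86; pay $8,135.83 → $23,936.03
Installment 4: $23,936.03 +$1,059.23 interest = $24,995.26; pay $9,068.05 → $15,927.21
Installment 5: $15,927.21 +$1,059.23 interest = $16,986.44; pay $10,000.27 → $6,986.17
Installment 6: $6,986.17 +$1,059.23 interest = $8,045.40; pay $8,045.40 → $0.00

$0.00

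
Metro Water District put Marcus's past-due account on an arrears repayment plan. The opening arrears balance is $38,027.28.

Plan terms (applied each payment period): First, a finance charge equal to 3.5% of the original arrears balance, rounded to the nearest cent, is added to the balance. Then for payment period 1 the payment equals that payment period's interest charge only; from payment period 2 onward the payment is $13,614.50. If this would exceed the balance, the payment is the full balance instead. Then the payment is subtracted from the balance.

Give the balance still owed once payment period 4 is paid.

$1,176.63

Payment period 1: $38,027.28 +$1,330.95 interest = $39,358.23; pay $1,330.95 → $38,027.28
Payment period 2: $38,027.28 +$1,330.95 interest = $39,358.23; pay $13,614.50 → $25,743.73
Payment period 3: $25,743.73 +$1,330.95 interest = $27,074.68; pay $13,614.50 → $13,460.18
Payment period 4: $13,460.18 +$1,330.95 interest = $14,791.13; pay $13,614.50 → $1,176.63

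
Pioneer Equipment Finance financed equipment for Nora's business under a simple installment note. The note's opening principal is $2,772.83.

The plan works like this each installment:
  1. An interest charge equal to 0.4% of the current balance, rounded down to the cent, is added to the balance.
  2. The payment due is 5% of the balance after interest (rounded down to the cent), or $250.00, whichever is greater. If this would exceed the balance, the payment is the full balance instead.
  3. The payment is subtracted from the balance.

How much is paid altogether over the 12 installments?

$2,841.95

Installment 1: opening $2,772.83; interest $11.09 → $2,783.92; payment $250.00; balance $2,533.92
Installment 2: opening $2,533.92; interest $10.13 → $2,544.05; payment $250.00; balance $2,294.05
Installment 3: opening $2,294.05; interest $9.17 → $2,303.22; payment $250.00; balance $2,053.22
Installment 4: opening $2,053.22; interest $8.21 → $2,061.43; payment $250.00; balance $1,811.43
Installment 5: opening $1,811.43; interest $7.24 → $1,818.67; payment $250.00; balance $1,568.67
Installment 6: opening $1,568.67; interest $6.27 → $1,574.94; payment $250.00; balance $1,324.94
Installment 7: opening $1,324.94; interest $5.29 → $1,330.23; payment $250.00; balance $1,080.23
Installment 8: opening $1,080.23; interest $4.32 → $1,084.55; payment $250.00; balance $834.55
Installment 9: opening $834.55; interest $3.33 → $837.88; payment $250.00; balance $587.88
Installment 10: opening $587.88; interest $2.35 → $590.23; payment $250.00; balance $340.23
Installment 11: opening $340.23; interest $1.36 → $341.59; payment $250.00; balance $91.59
Installment 12: opening $91.59; interest $0.36 → $91.95; payment $91.95; balance $0.00
Total paid: $2,841.95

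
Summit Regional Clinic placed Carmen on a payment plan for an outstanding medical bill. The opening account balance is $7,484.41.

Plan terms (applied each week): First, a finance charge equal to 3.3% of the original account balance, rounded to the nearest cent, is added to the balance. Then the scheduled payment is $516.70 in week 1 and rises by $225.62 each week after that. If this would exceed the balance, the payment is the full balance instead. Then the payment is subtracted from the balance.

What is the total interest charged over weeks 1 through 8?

$1,975.92

Week 1: opening $7,484.41; interest $246.99 → $7,731.40; payment $516.70; balance $7,214.70
Week 2: opening $7,214.70; interest $246.99 → $7,461.69; payment $742.32; balance $6,719.37
Week 3: opening $6,719.37; interest $246.99 → $6,966.36; payment $967.94; balance $5,998.42
Week 4: opening $5,998.42; interest $246.99 → $6,245.41; payment $1,193.56; balance $5,051.85
Week 5: opening $5,051.85; interest $246.99 → $5,298.84; payment $1,419.18; balance $3,879.66
Week 6: opening $3,879.66; interest $246.99 → $4,126.65; payment $1,644.80; balance $2,481.85
Week 7: opening $2,481.85; interest $246.99 → $2,728.84; payment $1,870.42; balance $858.42
Week 8: opening $858.42; interest $246.99 → $1,105.41; payment $1,105.41; balance $0.00
Total interest: $246.99 + $246.99 + $246.99 + $246.99 + $246.99 + $246.99 + $246.99 + $246.99 = $1,975.92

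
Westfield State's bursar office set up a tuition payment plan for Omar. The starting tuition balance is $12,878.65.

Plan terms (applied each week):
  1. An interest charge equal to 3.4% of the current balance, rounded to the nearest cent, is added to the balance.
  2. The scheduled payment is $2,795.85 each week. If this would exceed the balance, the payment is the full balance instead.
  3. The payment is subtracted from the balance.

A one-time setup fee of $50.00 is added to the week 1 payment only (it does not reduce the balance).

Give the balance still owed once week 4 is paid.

Week 1: $12,878.65 +$437.87 interest = $13,316.52; pay $2,795.85 (+ $50.00 fee) → $10,520.67
Week 2: $10,520.67 +$357.70 interest = $10,878.37; pay $2,795.85 → $8,082.52
Week 3: $8,082.52 +$274.81 interest = $8,357.33; pay $2,795.85 → $5,561.48
Week 4: $5,561.48 +$189.09 interest = $5,750.57; pay $2,795.85 → $2,954.72

$2,954.72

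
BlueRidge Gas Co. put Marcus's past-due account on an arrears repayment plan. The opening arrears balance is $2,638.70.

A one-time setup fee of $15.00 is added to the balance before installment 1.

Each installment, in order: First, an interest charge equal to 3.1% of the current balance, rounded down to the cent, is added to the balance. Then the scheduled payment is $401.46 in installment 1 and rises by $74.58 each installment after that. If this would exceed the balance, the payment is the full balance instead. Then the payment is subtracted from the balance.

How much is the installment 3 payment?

$550.62

# | Opening | Interest | Payment | End bal
1 | $2,653.70 | $82.26 | $401.46 | $2,334.50
2 | $2,334.50 | $72.36 | $476.04 | $1,930.82
3 | $1,930.82 | $59.85 | $550.62 | $1,440.05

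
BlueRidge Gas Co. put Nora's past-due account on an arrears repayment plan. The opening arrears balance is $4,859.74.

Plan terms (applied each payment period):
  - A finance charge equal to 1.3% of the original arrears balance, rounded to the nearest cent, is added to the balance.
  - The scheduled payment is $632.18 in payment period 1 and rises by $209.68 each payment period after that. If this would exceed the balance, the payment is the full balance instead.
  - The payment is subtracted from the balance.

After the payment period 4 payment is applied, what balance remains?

Payment period 1: $4,859.74 +$63.18 interest = $4,922.92; pay $632.18 → $4,290.74
Payment period 2: $4,290.74 +$63.18 interest = $4,353.92; pay $841.86 → $3,512.06
Payment period 3: $3,512.06 +$63.18 interest = $3,575.24; pay $1,051.54 → $2,523.70
Payment period 4: $2,523.70 +$63.18 interest = $2,586.88; pay $1,261.22 → $1,325.66

$1,325.66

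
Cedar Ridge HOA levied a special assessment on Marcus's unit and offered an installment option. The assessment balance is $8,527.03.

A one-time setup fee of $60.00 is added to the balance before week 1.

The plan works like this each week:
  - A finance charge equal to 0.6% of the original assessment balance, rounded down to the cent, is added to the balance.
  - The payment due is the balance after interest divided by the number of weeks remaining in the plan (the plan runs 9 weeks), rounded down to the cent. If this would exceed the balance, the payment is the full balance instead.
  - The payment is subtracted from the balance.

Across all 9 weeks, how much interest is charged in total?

# | Opening | Interest | Payment | End bal
1 | $8,587.03 | $51.16 | $959.79 | $7,678.40
2 | $7,678.40 | $51.16 | $966.19 | $6,763.37
3 | $6,763.37 | $51.16 | $973.50 | $5,841.03
4 | $5,841.03 | $51.16 | $982.03 | $4,910.16
5 | $4,910.16 | $51.16 | $992.26 | $3,969.06
6 | $3,969.06 | $51.16 | $1,005.05 | $3,015.17
7 | $3,015.17 | $51.16 | $1,022.11 | $2,044.22
8 | $2,044.22 | $51.16 | $1,047.69 | $1,047.69
9 | $1,047.69 | $51.16 | $1,098.85 | $0.00
Total interest: $51.16 + $51.16 + $51.16 + $51.16 + $51.16 + $51.16 + $51.16 + $51.16 + $51.16 = $460.44

$460.44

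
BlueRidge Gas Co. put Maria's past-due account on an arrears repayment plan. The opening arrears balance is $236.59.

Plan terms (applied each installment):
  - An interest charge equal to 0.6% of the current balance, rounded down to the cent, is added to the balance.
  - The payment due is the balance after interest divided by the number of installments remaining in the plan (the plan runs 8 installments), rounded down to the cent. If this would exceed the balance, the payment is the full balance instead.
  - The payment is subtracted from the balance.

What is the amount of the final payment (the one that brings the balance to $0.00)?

$31.01

# | Opening | Interest | Payment | End bal
1 | $236.59 | $1.41 | $29.75 | $208.25
2 | $208.25 | $1.24 | $29.92 | $179.57
3 | $179.57 | $1.07 | $30.10 | $150.54
4 | $150.54 | $0.90 | $30.28 | $121.16
5 | $121.16 | $0.72 | $30.47 | $91.41
6 | $91.41 | $0.54 | $30.65 | $61.30
7 | $61.30 | $0.36 | $30.83 | $30.83
8 | $30.83 | $0.18 | $31.01 | $0.00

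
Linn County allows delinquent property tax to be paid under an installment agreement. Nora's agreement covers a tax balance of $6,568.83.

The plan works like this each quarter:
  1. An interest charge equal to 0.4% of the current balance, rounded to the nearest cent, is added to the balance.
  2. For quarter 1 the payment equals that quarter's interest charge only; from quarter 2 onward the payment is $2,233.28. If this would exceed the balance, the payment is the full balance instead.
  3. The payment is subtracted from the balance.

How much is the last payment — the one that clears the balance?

$2,154.58

Quarter 1: $6,568.83 +$26.28 interest = $6,595.11; pay $26.28 → $6,568.83
Quarter 2: $6,568.83 +$26.28 interest = $6,595.11; pay $2,233.28 → $4,361.83
Quarter 3: $4,361.83 +$17.45 interest = $4,379.28; pay $2,233.28 → $2,146.00
Quarter 4: $2,146.00 +$8.58 interest = $2,154.58; pay $2,154.58 → $0.00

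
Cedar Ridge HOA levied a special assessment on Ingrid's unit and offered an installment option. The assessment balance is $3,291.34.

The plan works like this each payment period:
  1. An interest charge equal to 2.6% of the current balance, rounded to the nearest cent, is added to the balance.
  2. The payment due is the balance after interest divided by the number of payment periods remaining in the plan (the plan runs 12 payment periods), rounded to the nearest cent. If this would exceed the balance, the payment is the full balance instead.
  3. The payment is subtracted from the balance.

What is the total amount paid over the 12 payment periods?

Payment period 1: $3,291.34 +$85.57 interest = $3,376.91; pay $281.41 → $3,095.50
Payment period 2: $3,095.50 +$80.48 interest = $3,175.98; pay $288.73 → $2,887.25
Payment period 3: $2,887.25 +$75.07 interest = $2,962.32; pay $296.23 → $2,666.09
Payment period 4: $2,666.09 +$69.32 interest = $2,735.41; pay $303.93 → $2,431.48
Payment period 5: $2,431.48 +$63.22 interest = $2,494.70; pay $311.84 → $2,182.86
Payment period 6: $2,182.86 +$56.75 interest = $2,239.61; pay $319.94 → $1,919.67
Payment period 7: $1,919.67 +$49.91 interest = $1,969.58; pay $328.26 → $1,641.32
Payment period 8: $1,641.32 +$42.67 interest = $1,683.99; pay $336.80 → $1,347.19
Payment period 9: $1,347.19 +$35.03 interest = $1,382.22; pay $345.56 → $1,036.66
Payment period 10: $1,036.66 +$26.95 interest = $1,063.61; pay $354.54 → $709.07
Payment period 11: $709.07 +$18.44 interest = $727.51; pay $363.76 → $363.75
Payment period 12: $363.75 +$9.46 interest = $373.21; pay $373.21 → $0.00
Total paid: $3,904.21

$3,904.21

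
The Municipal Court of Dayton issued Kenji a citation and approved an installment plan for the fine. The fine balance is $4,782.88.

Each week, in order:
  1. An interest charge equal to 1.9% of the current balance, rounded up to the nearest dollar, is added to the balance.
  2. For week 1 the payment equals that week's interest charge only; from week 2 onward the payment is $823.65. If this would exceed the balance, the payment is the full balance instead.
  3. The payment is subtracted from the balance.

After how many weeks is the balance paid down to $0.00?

8

Week 1: opening $4,782.88; interest $91.00 → $4,873.88; payment $91.00; balance $4,782.88
Week 2: opening $4,782.88; interest $91.00 → $4,873.88; payment $823.65; balance $4,050.23
Week 3: opening $4,050.23; interest $77.00 → $4,127.23; payment $823.65; balance $3,303.58
Week 4: opening $3,303.58; interest $63.00 → $3,366.58; payment $823.65; balance $2,542.93
Week 5: opening $2,542.93; interest $49.00 → $2,591.93; payment $823.65; balance $1,768.28
Week 6: opening $1,768.28; interest $34.00 → $1,802.28; payment $823.65; balance $978.63
Week 7: opening $978.63; interest $19.00 → $997.63; payment $823.65; balance $173.98
Week 8: opening $173.98; interest $4.00 → $177.98; payment $177.98; balance $0.00
Balance reaches $0.00 in week 8.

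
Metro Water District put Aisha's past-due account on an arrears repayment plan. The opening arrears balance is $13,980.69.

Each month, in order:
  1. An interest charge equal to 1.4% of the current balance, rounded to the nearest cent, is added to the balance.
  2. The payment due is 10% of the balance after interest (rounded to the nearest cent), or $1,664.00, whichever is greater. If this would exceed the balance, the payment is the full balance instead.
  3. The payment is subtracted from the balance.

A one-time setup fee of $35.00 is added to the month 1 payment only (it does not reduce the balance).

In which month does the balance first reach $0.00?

Month 1: opening $13,980.69; interest $195.73 → $14,176.42; payment $1,664.00 (+ $35.00 fee); balance $12,512.42
Month 2: opening $12,512.42; interest $175.17 → $12,687.59; payment $1,664.00; balance $11,023.59
Month 3: opening $11,023.59; interest $154.33 → $11,177.92; payment $1,664.00; balance $9,513.92
Month 4: opening $9,513.92; interest $133.19 → $9,647.11; payment $1,664.00; balance $7,983.11
Month 5: opening $7,983.11; interest $111.76 → $8,094.87; payment $1,664.00; balance $6,430.87
Month 6: opening $6,430.87; interest $90.03 → $6,520.90; payment $1,664.00; balance $4,856.90
Month 7: opening $4,856.90; interest $68.00 → $4,924.90; payment $1,664.00; balance $3,260.90
Month 8: opening $3,260.90; interest $45.65 → $3,306.55; payment $1,664.00; balance $1,642.55
Month 9: opening $1,642.55; interest $23.00 → $1,665.55; payment $1,664.00; balance $1.55
Month 10: opening $1.55; interest $0.02 → $1.57; payment $1.57; balance $0.00
Balance reaches $0.00 in month 10.

10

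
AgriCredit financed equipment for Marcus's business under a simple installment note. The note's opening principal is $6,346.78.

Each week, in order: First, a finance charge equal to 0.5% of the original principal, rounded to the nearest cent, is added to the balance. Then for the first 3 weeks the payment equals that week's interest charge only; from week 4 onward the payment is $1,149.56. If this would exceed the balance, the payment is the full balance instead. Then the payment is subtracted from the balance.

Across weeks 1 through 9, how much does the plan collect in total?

$6,632.35

Week 1: opening $6,346.78; interest $31.73 → $6,378.51; payment $31.73; balance $6,346.78
Week 2: opening $6,346.78; interest $31.73 → $6,378.51; payment $31.73; balance $6,346.78
Week 3: opening $6,346.78; interest $31.73 → $6,378.51; payment $31.73; balance $6,346.78
Week 4: opening $6,346.78; interest $31.73 → $6,378.51; payment $1,149.56; balance $5,228.95
Week 5: opening $5,228.95; interest $31.73 → $5,260.68; payment $1,149.56; balance $4,111.12
Week 6: opening $4,111.12; interest $31.73 → $4,142.85; payment $1,149.56; balance $2,993.29
Week 7: opening $2,993.29; interest $31.73 → $3,025.02; payment $1,149.56; balance $1,875.46
Week 8: opening $1,875.46; interest $31.73 → $1,907.19; payment $1,149.56; balance $757.63
Week 9: opening $757.63; interest $31.73 → $789.36; payment $789.36; balance $0.00
Total paid: $6,632.35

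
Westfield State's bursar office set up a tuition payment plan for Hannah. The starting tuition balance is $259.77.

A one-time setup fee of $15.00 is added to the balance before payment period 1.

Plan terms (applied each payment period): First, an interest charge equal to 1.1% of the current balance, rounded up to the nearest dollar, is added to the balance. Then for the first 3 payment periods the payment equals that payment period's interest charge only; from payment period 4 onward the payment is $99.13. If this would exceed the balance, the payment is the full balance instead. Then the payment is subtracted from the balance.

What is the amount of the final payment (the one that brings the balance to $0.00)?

$83.51

Payment period 1: $274.77 +$4.00 interest = $278.77; pay $4.00 → $274.77
Payment period 2: $274.77 +$4.00 interest = $278.77; pay $4.00 → $274.77
Payment period 3: $274.77 +$4.00 interest = $278.77; pay $4.00 → $274.77
Payment period 4: $274.77 +$4.00 interest = $278.77; pay $99.13 → $179.64
Payment period 5: $179.64 +$2.00 interest = $181.64; pay $99.13 → $82.51
Payment period 6: $82.51 +$1.00 interest = $83.51; pay $83.51 → $0.00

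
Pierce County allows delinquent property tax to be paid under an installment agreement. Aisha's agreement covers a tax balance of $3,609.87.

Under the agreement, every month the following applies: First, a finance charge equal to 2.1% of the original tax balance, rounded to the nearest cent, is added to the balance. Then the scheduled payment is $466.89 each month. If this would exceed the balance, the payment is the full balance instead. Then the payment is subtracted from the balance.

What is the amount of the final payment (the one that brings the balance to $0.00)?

Month 1: opening $3,609.87; interest $75.81 → $3,685.68; payment $466.89; balance $3,218.79
Month 2: opening $3,218.79; interest $75.81 → $3,294.60; payment $466.89; balance $2,827.71
Month 3: opening $2,827.71; interest $75.81 → $2,903.52; payment $466.89; balance $2,436.63
Month 4: opening $2,436.63; interest $75.81 → $2,512.44; payment $466.89; balance $2,045.55
Month 5: opening $2,045.55; interest $75.81 → $2,121.36; payment $466.89; balance $1,654.47
Month 6: opening $1,654.47; interest $75.81 → $1,730.28; payment $466.89; balance $1,263.39
Month 7: opening $1,263.39; interest $75.81 → $1,339.20; payment $466.89; balance $872.31
Month 8: opening $872.31; interest $75.81 → $948.12; payment $466.89; balance $481.23
Month 9: opening $481.23; interest $75.81 → $557.04; payment $466.89; balance $90.15
Month 10: opening $90.15; interest $75.81 → $165.96; payment $165.96; balance $0.00

$165.96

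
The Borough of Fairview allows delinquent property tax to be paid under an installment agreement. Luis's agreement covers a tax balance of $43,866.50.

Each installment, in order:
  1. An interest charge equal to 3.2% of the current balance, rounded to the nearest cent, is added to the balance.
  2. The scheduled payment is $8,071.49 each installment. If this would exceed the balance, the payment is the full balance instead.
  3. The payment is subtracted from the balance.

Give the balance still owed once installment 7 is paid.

$0.00

Installment 1: opening $43,866.50; interest $1,403.73 → $45,270.23; payment $8,071.49; balance $37,198.74
Installment 2: opening $37,198.74; interest $1,190.36 → $38,389.10; payment $8,071.49; balance $30,317.61
Installment 3: opening $30,317.61; interest $970.16 → $31,287.77; payment $8,071.49; balance $23,216.28
Installment 4: opening $23,216.28; interest $742.92 → $23,959.20; payment $8,071.49; balance $15,887.71
Installment 5: opening $15,887.71; interest $508.41 → $16,396.12; payment $8,071.49; balance $8,324.63
Installment 6: opening $8,324.63; interest $266.39 → $8,591.02; payment $8,071.49; balance $519.53
Installment 7: opening $519.53; interest $16.62 → $536.15; payment $536.15; balance $0.00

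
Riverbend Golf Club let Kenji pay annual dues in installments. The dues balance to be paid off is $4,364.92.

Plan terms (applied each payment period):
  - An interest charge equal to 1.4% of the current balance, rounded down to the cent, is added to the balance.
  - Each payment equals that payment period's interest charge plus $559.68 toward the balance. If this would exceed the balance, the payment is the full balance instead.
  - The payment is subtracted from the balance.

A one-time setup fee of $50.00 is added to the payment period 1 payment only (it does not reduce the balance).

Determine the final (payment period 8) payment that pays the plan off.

$453.42

Payment period 1: $4,364.92 +$61.10 interest = $4,426.02; pay $620.78 (+ $50.00 fee) → $3,805.24
Payment period 2: $3,805.24 +$53.27 interest = $3,858.51; pay $612.95 → $3,245.56
Payment period 3: $3,245.56 +$45.43 interest = $3,290.99; pay $605.11 → $2,685.88
Payment period 4: $2,685.88 +$37.60 interest = $2,723.48; pay $597.28 → $2,126.20
Payment period 5: $2,126.20 +$29.76 interest = $2,155.96; pay $589.44 → $1,566.52
Payment period 6: $1,566.52 +$21.93 interest = $1,588.45; pay $581.61 → $1,006.84
Payment period 7: $1,006.84 +$14.09 interest = $1,020.93; pay $573.77 → $447.16
Payment period 8: $447.16 +$6.26 interest = $453.42; pay $453.42 → $0.00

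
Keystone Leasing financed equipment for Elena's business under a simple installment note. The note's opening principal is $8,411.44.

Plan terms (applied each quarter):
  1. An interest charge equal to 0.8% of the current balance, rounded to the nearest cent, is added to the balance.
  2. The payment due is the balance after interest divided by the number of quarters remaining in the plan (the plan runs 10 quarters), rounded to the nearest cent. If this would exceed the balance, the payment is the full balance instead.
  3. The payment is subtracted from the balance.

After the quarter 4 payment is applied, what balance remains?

Quarter 1: $8,411.44 +$67.29 interest = $8,478.73; pay $847.87 → $7,630.86
Quarter 2: $7,630.86 +$61.05 interest = $7,691.91; pay $854.66 → $6,837.25
Quarter 3: $6,837.25 +$54.70 interest = $6,891.95; pay $861.49 → $6,030.46
Quarter 4: $6,030.46 +$48.24 interest = $6,078.70; pay $868.39 → $5,210.31

$5,210.31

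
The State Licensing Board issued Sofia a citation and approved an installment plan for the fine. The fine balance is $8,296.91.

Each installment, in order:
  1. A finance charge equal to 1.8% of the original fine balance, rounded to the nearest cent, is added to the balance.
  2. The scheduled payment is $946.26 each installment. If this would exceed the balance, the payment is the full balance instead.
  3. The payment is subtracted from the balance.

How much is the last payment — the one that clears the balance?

$477.05

Installment 1: opening $8,296.91; interest $149.34 → $8,446.25; payment $946.26; balance $7,499.99
Installment 2: opening $7,499.99; interest $149.34 → $7,649.33; payment $946.26; balance $6,703.07
Installment 3: opening $6,703.07; interest $149.34 → $6,852.41; payment $946.26; balance $5,906.15
Installment 4: opening $5,906.15; interest $149.34 → $6,055.49; payment $946.26; balance $5,109.23
Installment 5: opening $5,109.23; interest $149.34 → $5,258.57; payment $946.26; balance $4,312.31
Installment 6: opening $4,312.31; interest $149.34 → $4,461.65; payment $946.26; balance $3,515.39
Installment 7: opening $3,515.39; interest $149.34 → $3,664.73; payment $946.26; balance $2,718.47
Installment 8: opening $2,718.47; interest $149.34 → $2,867.81; payment $946.26; balance $1,921.55
Installment 9: opening $1,921.55; interest $149.34 → $2,070.89; payment $946.26; balance $1,124.63
Installment 10: opening $1,124.63; interest $149.34 → $1,273.97; payment $946.26; balance $327.71
Installment 11: opening $327.71; interest $149.34 → $477.05; payment $477.05; balance $0.00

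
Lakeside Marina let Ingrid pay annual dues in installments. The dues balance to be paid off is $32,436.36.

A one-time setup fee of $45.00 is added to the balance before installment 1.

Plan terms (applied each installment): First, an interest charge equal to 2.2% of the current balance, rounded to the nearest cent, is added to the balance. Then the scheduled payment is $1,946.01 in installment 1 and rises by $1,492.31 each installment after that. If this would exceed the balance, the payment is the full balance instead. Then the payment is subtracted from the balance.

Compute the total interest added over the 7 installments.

$3,237.20

Installment 1: $32,481.36 +$714.59 interest = $33,195.95; pay $1,946.01 → $31,249.94
Installment 2: $31,249.94 +$687.50 interest = $31,937.44; pay $3,438.32 → $28,499.12
Installment 3: $28,499.12 +$626.98 interest = $29,126.10; pay $4,930.63 → $24,195.47
Installment 4: $24,195.47 +$532.30 interest = $24,727.77; pay $6,422.94 → $18,304.83
Installment 5: $18,304.83 +$402.71 interest = $18,707.54; pay $7,915.25 → $10,792.29
Installment 6: $10,792.29 +$237.43 interest = $11,029.72; pay $9,407.56 → $1,622.16
Installment 7: $1,622.16 +$35.69 interest = $1,657.85; pay $1,657.85 → $0.00
Total interest: $714.59 + $687.50 + $626.98 + $532.30 + $402.71 + $237.43 + $35.69 = $3,237.20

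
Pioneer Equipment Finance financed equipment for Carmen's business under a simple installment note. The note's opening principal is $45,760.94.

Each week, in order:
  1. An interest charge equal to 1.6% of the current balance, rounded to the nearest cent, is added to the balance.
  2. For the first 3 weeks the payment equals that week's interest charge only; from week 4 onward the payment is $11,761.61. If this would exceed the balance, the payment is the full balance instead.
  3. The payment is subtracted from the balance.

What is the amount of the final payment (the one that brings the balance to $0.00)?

Week 1: $45,760.94 +$732.18 interest = $46,493.12; pay $732.18 → $45,760.94
Week 2: $45,760.94 +$732.18 interest = $46,493.12; pay $732.18 → $45,760.94
Week 3: $45,760.94 +$732.18 interest = $46,493.12; pay $732.18 → $45,760.94
Week 4: $45,760.94 +$732.18 interest = $46,493.12; pay $11,761.61 → $34,731.51
Week 5: $34,731.51 +$555.70 interest = $35,287.21; pay $11,761.61 → $23,525.60
Week 6: $23,525.60 +$376.41 interest = $23,902.01; pay $11,761.61 → $12,140.40
Week 7: $12,140.40 +$194.25 interest = $12,334.65; pay $11,761.61 → $573.04
Week 8: $573.04 +$9.17 interest = $582.21; pay $582.21 → $0.00

$582.21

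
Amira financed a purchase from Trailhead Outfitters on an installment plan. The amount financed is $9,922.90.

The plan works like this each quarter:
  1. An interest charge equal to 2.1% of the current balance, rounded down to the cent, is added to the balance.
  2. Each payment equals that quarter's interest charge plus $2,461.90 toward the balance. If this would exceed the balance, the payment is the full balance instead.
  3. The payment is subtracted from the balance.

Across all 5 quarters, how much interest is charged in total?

$524.90

Quarter 1: $9,922.90 +$208.38 interest = $10,131.28; pay $2,670.28 → $7,461.00
Quarter 2: $7,461.00 +$156.68 interest = $7,617.68; pay $2,618.58 → $4,999.10
Quarter 3: $4,999.10 +$104.98 interest = $5,104.08; pay $2,566.88 → $2,537.20
Quarter 4: $2,537.20 +$53.28 interest = $2,590.48; pay $2,515.18 → $75.30
Quarter 5: $75.30 +$1.58 interest = $76.88; pay $76.88 → $0.00
Total interest: $208.38 + $156.68 + $104.98 + $53.28 + $1.58 = $524.90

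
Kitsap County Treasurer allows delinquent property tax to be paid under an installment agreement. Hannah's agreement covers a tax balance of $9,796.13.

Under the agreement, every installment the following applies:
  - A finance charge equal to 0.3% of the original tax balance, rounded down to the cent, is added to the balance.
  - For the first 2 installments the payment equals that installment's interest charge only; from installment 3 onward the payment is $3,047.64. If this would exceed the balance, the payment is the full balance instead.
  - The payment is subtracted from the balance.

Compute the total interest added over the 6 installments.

$176.28

Installment 1: opening $9,796.13; interest $29.38 → $9,825.51; payment $29.38; balance $9,796.13
Installment 2: opening $9,796.13; interest $29.38 → $9,825.51; payment $29.38; balance $9,796.13
Installment 3: opening $9,796.13; interest $29.38 → $9,825.51; payment $3,047.64; balance $6,777.87
Installment 4: opening $6,777.87; interest $29.38 → $6,807.25; payment $3,047.64; balance $3,759.61
Installment 5: opening $3,759.61; interest $29.38 → $3,788.99; payment $3,047.64; balance $741.35
Installment 6: opening $741.35; interest $29.38 → $770.73; payment $770.73; balance $0.00
Total interest: $29.38 + $29.38 + $29.38 + $29.38 + $29.38 + $29.38 = $176.28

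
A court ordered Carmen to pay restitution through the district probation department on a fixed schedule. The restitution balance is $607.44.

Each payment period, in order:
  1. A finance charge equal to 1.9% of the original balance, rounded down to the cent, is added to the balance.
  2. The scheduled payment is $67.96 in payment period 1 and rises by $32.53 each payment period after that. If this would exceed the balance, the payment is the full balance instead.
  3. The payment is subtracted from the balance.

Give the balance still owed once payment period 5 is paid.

# | Opening | Interest | Payment | End bal
1 | $607.44 | $11.54 | $67.96 | $551.02
2 | $551.02 | $11.54 | $100.49 | $462.07
3 | $462.07 | $11.54 | $133.02 | $340.59
4 | $340.59 | $11.54 | $165.55 | $186.58
5 | $186.58 | $11.54 | $198.08 | $0.04

$0.04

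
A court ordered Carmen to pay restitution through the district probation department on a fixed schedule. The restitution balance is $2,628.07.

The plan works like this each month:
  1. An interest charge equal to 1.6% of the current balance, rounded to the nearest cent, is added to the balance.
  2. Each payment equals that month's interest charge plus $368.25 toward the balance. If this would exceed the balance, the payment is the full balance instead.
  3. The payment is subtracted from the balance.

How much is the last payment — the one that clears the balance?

$51.13

Month 1: $2,628.07 +$42.05 interest = $2,670.12; pay $410.30 → $2,259.82
Month 2: $2,259.82 +$36.16 interest = $2,295.98; pay $404.41 → $1,891.57
Month 3: $1,891.57 +$30.27 interest = $1,921.84; pay $398.52 → $1,523.32
Month 4: $1,523.32 +$24.37 interest = $1,547.69; pay $392.62 → $1,155.07
Month 5: $1,155.07 +$18.48 interest = $1,173.55; pay $386.73 → $786.82
Month 6: $786.82 +$12.59 interest = $799.41; pay $380.84 → $418.57
Month 7: $418.57 +$6.70 interest = $425.27; pay $374.95 → $50.32
Month 8: $50.32 +$0.81 interest = $51.13; pay $51.13 → $0.00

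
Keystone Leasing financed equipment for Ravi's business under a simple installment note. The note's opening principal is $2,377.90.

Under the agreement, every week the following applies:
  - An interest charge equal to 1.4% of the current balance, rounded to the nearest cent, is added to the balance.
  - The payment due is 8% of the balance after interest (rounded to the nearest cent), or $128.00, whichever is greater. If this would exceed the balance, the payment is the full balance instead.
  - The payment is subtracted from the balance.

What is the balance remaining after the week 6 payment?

Week 1: $2,377.90 +$33.29 interest = $2,411.19; pay $192.90 → $2,218.29
Week 2: $2,218.29 +$31.06 interest = $2,249.35; pay $179.95 → $2,069.40
Week 3: $2,069.40 +$28.97 interest = $2,098.37; pay $167.87 → $1,930.50
Week 4: $1,930.50 +$27.03 interest = $1,957.53; pay $156.60 → $1,800.93
Week 5: $1,800.93 +$25.21 interest = $1,826.14; pay $146.09 → $1,680.05
Week 6: $1,680.05 +$23.52 interest = $1,703.57; pay $136.29 → $1,567.28

$1,567.28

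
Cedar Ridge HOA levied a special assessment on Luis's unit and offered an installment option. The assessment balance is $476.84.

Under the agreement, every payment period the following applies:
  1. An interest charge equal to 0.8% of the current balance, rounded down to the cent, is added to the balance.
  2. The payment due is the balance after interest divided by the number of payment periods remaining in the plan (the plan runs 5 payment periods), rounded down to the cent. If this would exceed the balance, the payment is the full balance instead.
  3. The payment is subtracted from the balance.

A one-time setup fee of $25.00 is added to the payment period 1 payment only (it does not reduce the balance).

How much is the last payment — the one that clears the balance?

$99.24

# | Opening | Interest | Payment | Fee | End bal
1 | $476.84 | $3.81 | $96.13 | $25.00 | $384.52
2 | $384.52 | $3.07 | $96.89 | — | $290.70
3 | $290.70 | $2.32 | $97.67 | — | $195.35
4 | $195.35 | $1.56 | $98.45 | — | $98.46
5 | $98.46 | $0.78 | $99.24 | — | $0.00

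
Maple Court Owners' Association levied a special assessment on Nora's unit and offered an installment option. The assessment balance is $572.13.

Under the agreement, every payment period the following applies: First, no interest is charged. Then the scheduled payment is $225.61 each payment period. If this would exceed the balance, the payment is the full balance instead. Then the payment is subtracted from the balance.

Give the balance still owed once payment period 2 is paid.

Payment period 1: opening $572.13; payment $225.61; balance $346.52
Payment period 2: opening $346.52; payment $225.61; balance $120.91

$120.91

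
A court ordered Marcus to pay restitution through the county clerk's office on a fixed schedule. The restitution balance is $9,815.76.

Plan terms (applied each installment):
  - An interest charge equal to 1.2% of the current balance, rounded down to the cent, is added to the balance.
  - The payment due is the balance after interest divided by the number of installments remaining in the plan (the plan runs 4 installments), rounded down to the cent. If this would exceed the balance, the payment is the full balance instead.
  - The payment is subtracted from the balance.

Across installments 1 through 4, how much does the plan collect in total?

# | Opening | Interest | Payment | End bal
1 | $9,815.76 | $117.78 | $2,483.38 | $7,450.16
2 | $7,450.16 | $89.40 | $2,513.18 | $5,026.38
3 | $5,026.38 | $60.31 | $2,543.34 | $2,543.35
4 | $2,543.35 | $30.52 | $2,573.87 | $0.00
Total paid: $10,113.77

$10,113.77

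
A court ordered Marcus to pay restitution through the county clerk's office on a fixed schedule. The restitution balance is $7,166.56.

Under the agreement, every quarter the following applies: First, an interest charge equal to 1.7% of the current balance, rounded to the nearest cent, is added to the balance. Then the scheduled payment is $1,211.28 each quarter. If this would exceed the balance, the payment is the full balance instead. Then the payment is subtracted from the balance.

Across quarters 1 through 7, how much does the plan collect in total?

Quarter 1: opening $7,166.56; interest $121.83 → $7,288.39; payment $1,211.28; balance $6,077.11
Quarter 2: opening $6,077.11; interest $103.31 → $6,180.42; payment $1,211.28; balance $4,969.14
Quarter 3: opening $4,969.14; interest $84.48 → $5,053.62; payment $1,211.28; balance $3,842.34
Quarter 4: opening $3,842.34; interest $65.32 → $3,907.66; payment $1,211.28; balance $2,696.38
Quarter 5: opening $2,696.38; interest $45.84 → $2,742.22; payment $1,211.28; balance $1,530.94
Quarter 6: opening $1,530.94; interest $26.03 → $1,556.97; payment $1,211.28; balance $345.69
Quarter 7: opening $345.69; interest $5.88 → $351.57; payment $351.57; balance $0.00
Total paid: $7,619.25

$7,619.25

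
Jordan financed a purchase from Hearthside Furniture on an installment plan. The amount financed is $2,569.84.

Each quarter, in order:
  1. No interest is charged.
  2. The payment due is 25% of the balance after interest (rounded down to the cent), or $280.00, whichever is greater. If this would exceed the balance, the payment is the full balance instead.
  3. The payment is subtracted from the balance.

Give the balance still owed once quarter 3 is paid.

Quarter 1: $2,569.84 − $642.46 → $1,927.38
Quarter 2: $1,927.38 − $481.84 → $1,445.54
Quarter 3: $1,445.54 − $361.38 → $1,084.16

$1,084.16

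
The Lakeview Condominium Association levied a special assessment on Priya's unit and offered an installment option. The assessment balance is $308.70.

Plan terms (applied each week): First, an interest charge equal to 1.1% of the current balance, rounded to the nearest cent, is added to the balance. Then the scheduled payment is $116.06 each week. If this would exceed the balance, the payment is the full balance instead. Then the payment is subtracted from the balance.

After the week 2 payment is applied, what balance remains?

Week 1: opening $308.70; interest $3.40 → $312.10; payment $116.06; balance $196.04
Week 2: opening $196.04; interest $2.16 → $198.20; payment $116.06; balance $82.14

$82.14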